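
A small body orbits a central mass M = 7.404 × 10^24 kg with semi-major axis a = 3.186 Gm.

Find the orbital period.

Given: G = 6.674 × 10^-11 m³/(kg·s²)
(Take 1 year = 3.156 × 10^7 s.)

Convert to SI: a = 3.186 Gm = 3.186e+09 m.
GM = G · M = 6.674e-11 · 7.404e+24 = 4.94143e+14 m³/s².
Kepler's third law: T = 2π √(a³ / GM).
Substituting a = 3.186e+09 m and GM = 4.94143e+14 m³/s²:
T = 2π √((3.186e+09)³ / 4.94143e+14) s
T ≈ 5.083e+07 s = 1.611 years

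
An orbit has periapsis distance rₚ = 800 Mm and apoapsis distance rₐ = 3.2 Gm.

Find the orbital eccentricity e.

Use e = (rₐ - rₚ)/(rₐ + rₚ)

Convert to SI: rₚ = 800 Mm = 8e+08 m; rₐ = 3.2 Gm = 3.2e+09 m.
e = (rₐ − rₚ) / (rₐ + rₚ).
e = (3.2e+09 − 8e+08) / (3.2e+09 + 8e+08) = 2.4e+09 / 4e+09 ≈ 0.6.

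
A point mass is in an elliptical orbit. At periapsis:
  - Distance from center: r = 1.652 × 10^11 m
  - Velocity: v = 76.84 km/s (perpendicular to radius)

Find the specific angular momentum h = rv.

Convert to SI: v = 76.84 km/s = 76840 m/s.
With v perpendicular to r, h = r · v.
h = 1.652e+11 · 76840 m²/s ≈ 1.269e+16 m²/s.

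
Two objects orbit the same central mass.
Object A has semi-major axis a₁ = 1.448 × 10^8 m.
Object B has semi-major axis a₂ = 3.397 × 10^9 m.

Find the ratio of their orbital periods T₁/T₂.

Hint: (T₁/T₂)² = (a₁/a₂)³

From Kepler's third law, (T₁/T₂)² = (a₁/a₂)³, so T₁/T₂ = (a₁/a₂)^(3/2).
a₁/a₂ = 1.448e+08 / 3.397e+09 = 0.0426258.
T₁/T₂ = (0.0426258)^(3/2) ≈ 0.008801.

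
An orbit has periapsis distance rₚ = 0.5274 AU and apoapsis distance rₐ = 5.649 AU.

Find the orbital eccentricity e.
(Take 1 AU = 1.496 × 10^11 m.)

Convert to SI: rₚ = 0.5274 AU = 7.8899e+10 m; rₐ = 5.649 AU = 8.4509e+11 m.
e = (rₐ − rₚ) / (rₐ + rₚ).
e = (8.4509e+11 − 7.8899e+10) / (8.4509e+11 + 7.8899e+10) = 7.66191e+11 / 9.23989e+11 ≈ 0.8292.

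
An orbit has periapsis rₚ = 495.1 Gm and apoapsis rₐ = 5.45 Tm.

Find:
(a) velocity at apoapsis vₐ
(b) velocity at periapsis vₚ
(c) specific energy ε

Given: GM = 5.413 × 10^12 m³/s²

Convert to SI: rₚ = 495.1 Gm = 4.951e+11 m; rₐ = 5.45 Tm = 5.45e+12 m.
(a) With a = (rₚ + rₐ)/2 = 2.97255e+12 m, vₐ = √(GM (2/rₐ − 1/a)) = √(5.413e+12 · (2/5.45e+12 − 1/2.97255e+12)) m/s ≈ 0.4067 m/s
(b) With a = (rₚ + rₐ)/2 = 2.97255e+12 m, vₚ = √(GM (2/rₚ − 1/a)) = √(5.413e+12 · (2/4.951e+11 − 1/2.97255e+12)) m/s ≈ 4.477 m/s
(c) With a = (rₚ + rₐ)/2 = 2.97255e+12 m, ε = −GM/(2a) = −5.413e+12/(2 · 2.97255e+12) J/kg ≈ -0.9105 J/kg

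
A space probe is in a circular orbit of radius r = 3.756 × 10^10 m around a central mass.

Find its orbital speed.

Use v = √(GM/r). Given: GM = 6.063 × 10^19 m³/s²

For a circular orbit, gravity supplies the centripetal force, so v = √(GM / r).
v = √(6.063e+19 / 3.756e+10) m/s ≈ 4.018e+04 m/s = 40.18 km/s.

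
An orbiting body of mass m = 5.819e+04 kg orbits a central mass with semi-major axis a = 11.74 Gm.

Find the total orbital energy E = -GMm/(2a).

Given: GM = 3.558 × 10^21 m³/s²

Convert to SI: a = 11.74 Gm = 1.174e+10 m.
E = −GMm / (2a).
E = −3.558e+21 · 5.819e+04 / (2 · 1.174e+10) J ≈ -8.818e+15 J = -8.818 PJ.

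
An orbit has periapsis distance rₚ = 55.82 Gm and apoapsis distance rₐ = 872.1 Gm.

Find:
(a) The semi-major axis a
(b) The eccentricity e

Convert to SI: rₚ = 55.82 Gm = 5.582e+10 m; rₐ = 872.1 Gm = 8.721e+11 m.
(a) a = (rₚ + rₐ) / 2 = (5.582e+10 + 8.721e+11) / 2 ≈ 4.64e+11 m = 464 Gm.
(b) e = (rₐ − rₚ) / (rₐ + rₚ) = (8.721e+11 − 5.582e+10) / (8.721e+11 + 5.582e+10) ≈ 0.8797.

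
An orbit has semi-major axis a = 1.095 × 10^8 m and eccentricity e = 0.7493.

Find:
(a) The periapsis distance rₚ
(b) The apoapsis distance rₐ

(a) rₚ = a(1 − e) = 1.095e+08 · (1 − 0.7493) = 1.095e+08 · 0.2507 ≈ 2.745e+07 m = 2.745 × 10^7 m.
(b) rₐ = a(1 + e) = 1.095e+08 · (1 + 0.7493) = 1.095e+08 · 1.7493 ≈ 1.915e+08 m = 1.915 × 10^8 m.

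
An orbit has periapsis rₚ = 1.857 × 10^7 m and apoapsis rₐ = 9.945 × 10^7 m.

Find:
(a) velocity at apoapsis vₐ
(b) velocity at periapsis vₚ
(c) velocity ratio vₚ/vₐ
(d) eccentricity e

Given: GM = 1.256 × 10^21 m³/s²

(a) With a = (rₚ + rₐ)/2 = 5.901e+07 m, vₐ = √(GM (2/rₐ − 1/a)) = √(1.256e+21 · (2/9.945e+07 − 1/5.901e+07)) m/s ≈ 1.994e+06 m/s
(b) With a = (rₚ + rₐ)/2 = 5.901e+07 m, vₚ = √(GM (2/rₚ − 1/a)) = √(1.256e+21 · (2/1.857e+07 − 1/5.901e+07)) m/s ≈ 1.068e+07 m/s
(c) Conservation of angular momentum (rₚvₚ = rₐvₐ) gives vₚ/vₐ = rₐ/rₚ = 9.945e+07/1.857e+07 ≈ 5.355
(d) e = (rₐ − rₚ)/(rₐ + rₚ) = (9.945e+07 − 1.857e+07)/(9.945e+07 + 1.857e+07) ≈ 0.6853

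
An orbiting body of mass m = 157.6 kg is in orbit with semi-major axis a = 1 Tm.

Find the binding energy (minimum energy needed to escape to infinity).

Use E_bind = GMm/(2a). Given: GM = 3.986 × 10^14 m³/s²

Convert to SI: a = 1 Tm = 1e+12 m.
Total orbital energy is E = −GMm/(2a); binding energy is E_bind = −E = GMm/(2a).
E_bind = 3.986e+14 · 157.6 / (2 · 1e+12) J ≈ 3.141e+04 J = 31.41 kJ.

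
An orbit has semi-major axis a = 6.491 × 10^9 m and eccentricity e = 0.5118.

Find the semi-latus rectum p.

p = a (1 − e²).
p = 6.491e+09 · (1 − (0.5118)²) = 6.491e+09 · 0.738061 ≈ 4.791e+09 m = 4.791 × 10^9 m.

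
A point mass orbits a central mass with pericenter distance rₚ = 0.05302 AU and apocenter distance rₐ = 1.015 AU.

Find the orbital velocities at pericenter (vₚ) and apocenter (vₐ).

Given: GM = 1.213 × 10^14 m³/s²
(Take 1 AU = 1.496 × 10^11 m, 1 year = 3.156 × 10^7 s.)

Convert to SI: rₚ = 0.05302 AU = 7.93179e+09 m; rₐ = 1.015 AU = 1.51844e+11 m.
Use the vis-viva equation v² = GM(2/r − 1/a) with a = (rₚ + rₐ)/2 = (7.93179e+09 + 1.51844e+11)/2 = 7.98879e+10 m.
vₚ = √(GM · (2/rₚ − 1/a)) = √(1.213e+14 · (2/7.93179e+09 − 1/7.98879e+10)) m/s ≈ 170.5 m/s = 0.03597 AU/year.
vₐ = √(GM · (2/rₐ − 1/a)) = √(1.213e+14 · (2/1.51844e+11 − 1/7.98879e+10)) m/s ≈ 8.906 m/s = 0.001879 AU/year.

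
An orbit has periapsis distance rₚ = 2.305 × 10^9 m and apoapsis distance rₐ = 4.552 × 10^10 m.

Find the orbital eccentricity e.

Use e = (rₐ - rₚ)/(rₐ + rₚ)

e = (rₐ − rₚ) / (rₐ + rₚ).
e = (4.552e+10 − 2.305e+09) / (4.552e+10 + 2.305e+09) = 4.3215e+10 / 4.7825e+10 ≈ 0.9036.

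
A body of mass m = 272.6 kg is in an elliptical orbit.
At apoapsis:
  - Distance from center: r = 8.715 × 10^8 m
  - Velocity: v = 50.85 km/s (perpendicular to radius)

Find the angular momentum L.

Convert to SI: v = 50.85 km/s = 50850 m/s.
Since v is perpendicular to r, L = m · v · r.
L = 272.6 · 50850 · 8.715e+08 kg·m²/s ≈ 1.208e+16 kg·m²/s.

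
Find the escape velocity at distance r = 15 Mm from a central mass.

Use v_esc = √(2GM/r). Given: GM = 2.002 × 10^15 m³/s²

Convert to SI: r = 15 Mm = 1.5e+07 m.
Escape velocity comes from setting total energy to zero: ½v² − GM/r = 0 ⇒ v_esc = √(2GM / r).
v_esc = √(2 · 2.002e+15 / 1.5e+07) m/s ≈ 1.634e+04 m/s = 16.34 km/s.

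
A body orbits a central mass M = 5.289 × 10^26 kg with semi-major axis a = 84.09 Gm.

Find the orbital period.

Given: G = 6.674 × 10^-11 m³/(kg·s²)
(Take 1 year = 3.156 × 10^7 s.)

Convert to SI: a = 84.09 Gm = 8.409e+10 m.
GM = G · M = 6.674e-11 · 5.289e+26 = 3.52988e+16 m³/s².
Kepler's third law: T = 2π √(a³ / GM).
Substituting a = 8.409e+10 m and GM = 3.52988e+16 m³/s²:
T = 2π √((8.409e+10)³ / 3.52988e+16) s
T ≈ 8.155e+08 s = 25.84 years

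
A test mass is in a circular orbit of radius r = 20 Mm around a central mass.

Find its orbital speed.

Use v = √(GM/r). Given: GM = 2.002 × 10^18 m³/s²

Convert to SI: r = 20 Mm = 2e+07 m.
For a circular orbit, gravity supplies the centripetal force, so v = √(GM / r).
v = √(2.002e+18 / 2e+07) m/s ≈ 3.164e+05 m/s = 316.4 km/s.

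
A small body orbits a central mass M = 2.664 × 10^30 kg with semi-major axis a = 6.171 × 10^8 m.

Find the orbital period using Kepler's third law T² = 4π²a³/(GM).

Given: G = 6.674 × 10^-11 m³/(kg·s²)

GM = G · M = 6.674e-11 · 2.664e+30 = 1.77795e+20 m³/s².
Kepler's third law: T = 2π √(a³ / GM).
Substituting a = 6.171e+08 m and GM = 1.77795e+20 m³/s²:
T = 2π √((6.171e+08)³ / 1.77795e+20) s
T ≈ 7224 s = 2.007 hours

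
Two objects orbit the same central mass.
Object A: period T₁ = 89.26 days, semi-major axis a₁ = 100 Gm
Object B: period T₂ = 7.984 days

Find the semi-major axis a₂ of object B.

Convert to SI: T₁ = 89.26 days = 7.71206e+06 s; a₁ = 100 Gm = 1e+11 m; T₂ = 7.984 days = 689818 s.
Kepler's third law: (T₁/T₂)² = (a₁/a₂)³ ⇒ a₂ = a₁ · (T₂/T₁)^(2/3).
T₂/T₁ = 689818 / 7.71206e+06 = 0.0894466.
a₂ = 1e+11 · (0.0894466)^(2/3) m ≈ 2e+10 m = 20 Gm.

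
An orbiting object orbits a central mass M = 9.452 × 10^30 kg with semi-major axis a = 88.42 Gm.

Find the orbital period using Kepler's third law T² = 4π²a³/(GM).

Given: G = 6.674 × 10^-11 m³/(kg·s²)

Convert to SI: a = 88.42 Gm = 8.842e+10 m.
GM = G · M = 6.674e-11 · 9.452e+30 = 6.30826e+20 m³/s².
Kepler's third law: T = 2π √(a³ / GM).
Substituting a = 8.842e+10 m and GM = 6.30826e+20 m³/s²:
T = 2π √((8.842e+10)³ / 6.30826e+20) s
T ≈ 6.577e+06 s = 76.13 days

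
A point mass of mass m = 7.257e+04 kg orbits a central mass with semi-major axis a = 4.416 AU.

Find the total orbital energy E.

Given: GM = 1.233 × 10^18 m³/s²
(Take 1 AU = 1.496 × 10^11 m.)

Convert to SI: a = 4.416 AU = 6.60634e+11 m.
E = −GMm / (2a).
E = −1.233e+18 · 7.257e+04 / (2 · 6.60634e+11) J ≈ -6.772e+10 J = -67.72 GJ.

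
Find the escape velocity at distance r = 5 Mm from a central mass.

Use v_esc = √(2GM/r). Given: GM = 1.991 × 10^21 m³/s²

Convert to SI: r = 5 Mm = 5e+06 m.
Escape velocity comes from setting total energy to zero: ½v² − GM/r = 0 ⇒ v_esc = √(2GM / r).
v_esc = √(2 · 1.991e+21 / 5e+06) m/s ≈ 2.822e+07 m/s = 2.822e+04 km/s.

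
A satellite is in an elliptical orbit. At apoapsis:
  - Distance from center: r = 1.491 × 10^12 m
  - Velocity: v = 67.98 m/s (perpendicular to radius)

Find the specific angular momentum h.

With v perpendicular to r, h = r · v.
h = 1.491e+12 · 67.98 m²/s ≈ 1.014e+14 m²/s.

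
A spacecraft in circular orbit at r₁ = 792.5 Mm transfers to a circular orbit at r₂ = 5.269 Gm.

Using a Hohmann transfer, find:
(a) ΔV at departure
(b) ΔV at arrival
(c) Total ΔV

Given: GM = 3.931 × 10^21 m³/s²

Convert to SI: r₁ = 792.5 Mm = 7.925e+08 m; r₂ = 5.269 Gm = 5.269e+09 m.
Transfer semi-major axis: a_t = (r₁ + r₂)/2 = (7.925e+08 + 5.269e+09)/2 = 3.03075e+09 m.
Circular speeds: v₁ = √(GM/r₁) = 2.22716e+06 m/s, v₂ = √(GM/r₂) = 863749 m/s.
Transfer speeds (vis-viva v² = GM(2/r − 1/a_t)): v₁ᵗ = 2.93657e+06 m/s, v₂ᵗ = 441684 m/s.
(a) ΔV₁ = |v₁ᵗ − v₁| ≈ 7.094e+05 m/s = 709.4 km/s.
(b) ΔV₂ = |v₂ − v₂ᵗ| ≈ 4.221e+05 m/s = 422.1 km/s.
(c) ΔV_total = ΔV₁ + ΔV₂ ≈ 1.131e+06 m/s = 1131 km/s.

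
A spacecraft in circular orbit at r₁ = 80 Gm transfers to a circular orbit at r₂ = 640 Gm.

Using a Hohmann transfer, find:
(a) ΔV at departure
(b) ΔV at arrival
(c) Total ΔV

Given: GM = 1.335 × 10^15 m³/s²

Convert to SI: r₁ = 80 Gm = 8e+10 m; r₂ = 640 Gm = 6.4e+11 m.
Transfer semi-major axis: a_t = (r₁ + r₂)/2 = (8e+10 + 6.4e+11)/2 = 3.6e+11 m.
Circular speeds: v₁ = √(GM/r₁) = 129.18 m/s, v₂ = √(GM/r₂) = 45.6721 m/s.
Transfer speeds (vis-viva v² = GM(2/r − 1/a_t)): v₁ᵗ = 172.24 m/s, v₂ᵗ = 21.53 m/s.
(a) ΔV₁ = |v₁ᵗ − v₁| ≈ 43.06 m/s = 43.06 m/s.
(b) ΔV₂ = |v₂ − v₂ᵗ| ≈ 24.14 m/s = 24.14 m/s.
(c) ΔV_total = ΔV₁ + ΔV₂ ≈ 67.2 m/s = 67.2 m/s.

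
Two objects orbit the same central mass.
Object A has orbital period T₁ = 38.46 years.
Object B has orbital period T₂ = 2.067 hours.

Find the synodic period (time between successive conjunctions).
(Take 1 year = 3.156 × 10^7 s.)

Convert to SI: T₁ = 38.46 years = 1.2138e+09 s; T₂ = 2.067 hours = 7441.2 s.
T_syn = |T₁ · T₂ / (T₁ − T₂)|.
T_syn = |1.2138e+09 · 7441.2 / (1.2138e+09 − 7441.2)| s ≈ 7441 s = 2.067 hours.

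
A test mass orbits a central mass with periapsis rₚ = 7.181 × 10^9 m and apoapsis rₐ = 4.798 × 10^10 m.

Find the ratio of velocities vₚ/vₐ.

Conservation of angular momentum gives rₚvₚ = rₐvₐ, so vₚ/vₐ = rₐ/rₚ.
vₚ/vₐ = 4.798e+10 / 7.181e+09 ≈ 6.682.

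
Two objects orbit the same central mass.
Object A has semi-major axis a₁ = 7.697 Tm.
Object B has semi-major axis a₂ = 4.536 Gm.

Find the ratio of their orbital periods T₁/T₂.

Convert to SI: a₁ = 7.697 Tm = 7.697e+12 m; a₂ = 4.536 Gm = 4.536e+09 m.
From Kepler's third law, (T₁/T₂)² = (a₁/a₂)³, so T₁/T₂ = (a₁/a₂)^(3/2).
a₁/a₂ = 7.697e+12 / 4.536e+09 = 1696.87.
T₁/T₂ = (1696.87)^(3/2) ≈ 6.99e+04.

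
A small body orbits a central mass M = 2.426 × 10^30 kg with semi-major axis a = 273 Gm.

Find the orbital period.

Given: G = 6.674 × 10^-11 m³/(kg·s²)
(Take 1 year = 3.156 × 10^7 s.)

Convert to SI: a = 273 Gm = 2.73e+11 m.
GM = G · M = 6.674e-11 · 2.426e+30 = 1.61911e+20 m³/s².
Kepler's third law: T = 2π √(a³ / GM).
Substituting a = 2.73e+11 m and GM = 1.61911e+20 m³/s²:
T = 2π √((2.73e+11)³ / 1.61911e+20) s
T ≈ 7.043e+07 s = 2.232 years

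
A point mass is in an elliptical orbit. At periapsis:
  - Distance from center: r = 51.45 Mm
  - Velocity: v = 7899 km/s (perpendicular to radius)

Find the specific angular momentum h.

Convert to SI: r = 51.45 Mm = 5.145e+07 m; v = 7899 km/s = 7.899e+06 m/s.
With v perpendicular to r, h = r · v.
h = 5.145e+07 · 7.899e+06 m²/s ≈ 4.064e+14 m²/s.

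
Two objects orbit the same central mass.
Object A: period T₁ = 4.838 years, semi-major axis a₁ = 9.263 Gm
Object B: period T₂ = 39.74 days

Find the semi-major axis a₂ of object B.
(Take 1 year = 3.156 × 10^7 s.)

Convert to SI: T₁ = 4.838 years = 1.52687e+08 s; a₁ = 9.263 Gm = 9.263e+09 m; T₂ = 39.74 days = 3.43354e+06 s.
Kepler's third law: (T₁/T₂)² = (a₁/a₂)³ ⇒ a₂ = a₁ · (T₂/T₁)^(2/3).
T₂/T₁ = 3.43354e+06 / 1.52687e+08 = 0.0224874.
a₂ = 9.263e+09 · (0.0224874)^(2/3) m ≈ 7.38e+08 m = 738 Mm.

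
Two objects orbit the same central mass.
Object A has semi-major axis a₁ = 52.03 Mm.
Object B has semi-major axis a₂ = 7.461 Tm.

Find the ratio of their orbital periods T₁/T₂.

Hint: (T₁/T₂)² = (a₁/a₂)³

Convert to SI: a₁ = 52.03 Mm = 5.203e+07 m; a₂ = 7.461 Tm = 7.461e+12 m.
From Kepler's third law, (T₁/T₂)² = (a₁/a₂)³, so T₁/T₂ = (a₁/a₂)^(3/2).
a₁/a₂ = 5.203e+07 / 7.461e+12 = 6.9736e-06.
T₁/T₂ = (6.9736e-06)^(3/2) ≈ 1.842e-08.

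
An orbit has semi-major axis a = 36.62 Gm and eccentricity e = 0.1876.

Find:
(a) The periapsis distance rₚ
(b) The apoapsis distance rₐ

Convert to SI: a = 36.62 Gm = 3.662e+10 m.
(a) rₚ = a(1 − e) = 3.662e+10 · (1 − 0.1876) = 3.662e+10 · 0.8124 ≈ 2.975e+10 m = 29.75 Gm.
(b) rₐ = a(1 + e) = 3.662e+10 · (1 + 0.1876) = 3.662e+10 · 1.1876 ≈ 4.349e+10 m = 43.49 Gm.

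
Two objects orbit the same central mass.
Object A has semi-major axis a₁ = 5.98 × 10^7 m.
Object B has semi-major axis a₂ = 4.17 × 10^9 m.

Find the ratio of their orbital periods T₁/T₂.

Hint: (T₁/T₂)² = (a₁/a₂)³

From Kepler's third law, (T₁/T₂)² = (a₁/a₂)³, so T₁/T₂ = (a₁/a₂)^(3/2).
a₁/a₂ = 5.98e+07 / 4.17e+09 = 0.0143405.
T₁/T₂ = (0.0143405)^(3/2) ≈ 0.001717.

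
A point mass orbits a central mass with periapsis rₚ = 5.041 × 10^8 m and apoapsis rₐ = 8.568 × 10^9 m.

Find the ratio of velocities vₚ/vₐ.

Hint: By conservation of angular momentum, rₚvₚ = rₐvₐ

Conservation of angular momentum gives rₚvₚ = rₐvₐ, so vₚ/vₐ = rₐ/rₚ.
vₚ/vₐ = 8.568e+09 / 5.041e+08 ≈ 17.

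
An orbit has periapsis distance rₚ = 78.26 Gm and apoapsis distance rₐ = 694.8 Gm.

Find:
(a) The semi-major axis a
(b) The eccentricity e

Convert to SI: rₚ = 78.26 Gm = 7.826e+10 m; rₐ = 694.8 Gm = 6.948e+11 m.
(a) a = (rₚ + rₐ) / 2 = (7.826e+10 + 6.948e+11) / 2 ≈ 3.865e+11 m = 386.5 Gm.
(b) e = (rₐ − rₚ) / (rₐ + rₚ) = (6.948e+11 − 7.826e+10) / (6.948e+11 + 7.826e+10) ≈ 0.7975.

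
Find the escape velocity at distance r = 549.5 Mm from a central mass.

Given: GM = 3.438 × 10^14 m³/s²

Convert to SI: r = 549.5 Mm = 5.495e+08 m.
Escape velocity comes from setting total energy to zero: ½v² − GM/r = 0 ⇒ v_esc = √(2GM / r).
v_esc = √(2 · 3.438e+14 / 5.495e+08) m/s ≈ 1119 m/s = 1.119 km/s.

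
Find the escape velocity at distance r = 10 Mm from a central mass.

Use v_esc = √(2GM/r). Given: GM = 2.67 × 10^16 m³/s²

Convert to SI: r = 10 Mm = 1e+07 m.
Escape velocity comes from setting total energy to zero: ½v² − GM/r = 0 ⇒ v_esc = √(2GM / r).
v_esc = √(2 · 2.67e+16 / 1e+07) m/s ≈ 7.308e+04 m/s = 73.08 km/s.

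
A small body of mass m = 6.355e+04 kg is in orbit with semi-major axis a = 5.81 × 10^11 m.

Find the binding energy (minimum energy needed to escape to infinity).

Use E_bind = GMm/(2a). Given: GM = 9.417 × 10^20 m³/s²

Total orbital energy is E = −GMm/(2a); binding energy is E_bind = −E = GMm/(2a).
E_bind = 9.417e+20 · 6.355e+04 / (2 · 5.81e+11) J ≈ 5.15e+13 J = 51.5 TJ.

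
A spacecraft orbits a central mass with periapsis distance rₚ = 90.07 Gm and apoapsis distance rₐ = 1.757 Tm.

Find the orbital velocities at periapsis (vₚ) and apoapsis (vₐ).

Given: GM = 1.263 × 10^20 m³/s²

Convert to SI: rₚ = 90.07 Gm = 9.007e+10 m; rₐ = 1.757 Tm = 1.757e+12 m.
Use the vis-viva equation v² = GM(2/r − 1/a) with a = (rₚ + rₐ)/2 = (9.007e+10 + 1.757e+12)/2 = 9.23535e+11 m.
vₚ = √(GM · (2/rₚ − 1/a)) = √(1.263e+20 · (2/9.007e+10 − 1/9.23535e+11)) m/s ≈ 5.165e+04 m/s = 51.65 km/s.
vₐ = √(GM · (2/rₐ − 1/a)) = √(1.263e+20 · (2/1.757e+12 − 1/9.23535e+11)) m/s ≈ 2648 m/s = 2.648 km/s.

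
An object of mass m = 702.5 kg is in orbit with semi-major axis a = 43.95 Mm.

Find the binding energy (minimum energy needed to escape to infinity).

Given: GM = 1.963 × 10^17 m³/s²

Convert to SI: a = 43.95 Mm = 4.395e+07 m.
Total orbital energy is E = −GMm/(2a); binding energy is E_bind = −E = GMm/(2a).
E_bind = 1.963e+17 · 702.5 / (2 · 4.395e+07) J ≈ 1.569e+12 J = 1.569 TJ.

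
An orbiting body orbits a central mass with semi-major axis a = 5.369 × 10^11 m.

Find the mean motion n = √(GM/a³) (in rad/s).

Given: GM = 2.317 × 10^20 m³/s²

n = √(GM / a³).
n = √(2.317e+20 / (5.369e+11)³) rad/s ≈ 3.869e-08 rad/s.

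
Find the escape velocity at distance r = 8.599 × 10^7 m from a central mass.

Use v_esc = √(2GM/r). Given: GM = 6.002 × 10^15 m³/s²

Escape velocity comes from setting total energy to zero: ½v² − GM/r = 0 ⇒ v_esc = √(2GM / r).
v_esc = √(2 · 6.002e+15 / 8.599e+07) m/s ≈ 1.182e+04 m/s = 11.82 km/s.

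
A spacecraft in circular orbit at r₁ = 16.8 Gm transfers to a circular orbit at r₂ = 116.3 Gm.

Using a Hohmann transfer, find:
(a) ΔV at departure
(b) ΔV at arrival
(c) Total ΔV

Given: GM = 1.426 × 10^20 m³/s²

Convert to SI: r₁ = 16.8 Gm = 1.68e+10 m; r₂ = 116.3 Gm = 1.163e+11 m.
Transfer semi-major axis: a_t = (r₁ + r₂)/2 = (1.68e+10 + 1.163e+11)/2 = 6.655e+10 m.
Circular speeds: v₁ = √(GM/r₁) = 92130.9 m/s, v₂ = √(GM/r₂) = 35016.3 m/s.
Transfer speeds (vis-viva v² = GM(2/r − 1/a_t)): v₁ᵗ = 121793 m/s, v₂ᵗ = 17593.4 m/s.
(a) ΔV₁ = |v₁ᵗ − v₁| ≈ 2.966e+04 m/s = 29.66 km/s.
(b) ΔV₂ = |v₂ − v₂ᵗ| ≈ 1.742e+04 m/s = 17.42 km/s.
(c) ΔV_total = ΔV₁ + ΔV₂ ≈ 4.708e+04 m/s = 47.08 km/s.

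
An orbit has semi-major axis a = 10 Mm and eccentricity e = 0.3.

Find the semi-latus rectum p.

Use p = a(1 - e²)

Convert to SI: a = 10 Mm = 1e+07 m.
p = a (1 − e²).
p = 1e+07 · (1 − (0.3)²) = 1e+07 · 0.91 ≈ 9.1e+06 m = 9.1 Mm.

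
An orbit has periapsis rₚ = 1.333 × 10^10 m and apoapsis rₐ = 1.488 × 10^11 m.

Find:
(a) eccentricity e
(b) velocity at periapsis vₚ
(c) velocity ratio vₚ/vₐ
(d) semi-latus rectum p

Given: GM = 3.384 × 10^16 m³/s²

(a) e = (rₐ − rₚ)/(rₐ + rₚ) = (1.488e+11 − 1.333e+10)/(1.488e+11 + 1.333e+10) ≈ 0.8356
(b) With a = (rₚ + rₐ)/2 = 8.1065e+10 m, vₚ = √(GM (2/rₚ − 1/a)) = √(3.384e+16 · (2/1.333e+10 − 1/8.1065e+10)) m/s ≈ 2159 m/s
(c) Conservation of angular momentum (rₚvₚ = rₐvₐ) gives vₚ/vₐ = rₐ/rₚ = 1.488e+11/1.333e+10 ≈ 11.16
(d) From a = (rₚ + rₐ)/2 = 8.1065e+10 m and e = (rₐ − rₚ)/(rₐ + rₚ) = 0.835564, p = a(1 − e²) = 8.1065e+10 · (1 − (0.835564)²) ≈ 2.447e+10 m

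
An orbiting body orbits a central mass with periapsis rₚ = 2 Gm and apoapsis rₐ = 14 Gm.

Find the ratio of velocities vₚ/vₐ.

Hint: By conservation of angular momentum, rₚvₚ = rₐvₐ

Convert to SI: rₚ = 2 Gm = 2e+09 m; rₐ = 14 Gm = 1.4e+10 m.
Conservation of angular momentum gives rₚvₚ = rₐvₐ, so vₚ/vₐ = rₐ/rₚ.
vₚ/vₐ = 1.4e+10 / 2e+09 ≈ 7.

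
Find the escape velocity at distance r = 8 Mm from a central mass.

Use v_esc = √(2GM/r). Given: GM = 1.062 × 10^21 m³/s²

Convert to SI: r = 8 Mm = 8e+06 m.
Escape velocity comes from setting total energy to zero: ½v² − GM/r = 0 ⇒ v_esc = √(2GM / r).
v_esc = √(2 · 1.062e+21 / 8e+06) m/s ≈ 1.629e+07 m/s = 1.629e+04 km/s.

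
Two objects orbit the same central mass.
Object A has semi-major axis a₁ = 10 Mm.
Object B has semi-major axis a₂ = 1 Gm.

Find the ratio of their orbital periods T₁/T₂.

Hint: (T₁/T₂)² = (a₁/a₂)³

Convert to SI: a₁ = 10 Mm = 1e+07 m; a₂ = 1 Gm = 1e+09 m.
From Kepler's third law, (T₁/T₂)² = (a₁/a₂)³, so T₁/T₂ = (a₁/a₂)^(3/2).
a₁/a₂ = 1e+07 / 1e+09 = 0.01.
T₁/T₂ = (0.01)^(3/2) ≈ 0.001.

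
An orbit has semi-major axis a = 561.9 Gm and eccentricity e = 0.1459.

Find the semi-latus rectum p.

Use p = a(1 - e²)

Convert to SI: a = 561.9 Gm = 5.619e+11 m.
p = a (1 − e²).
p = 5.619e+11 · (1 − (0.1459)²) = 5.619e+11 · 0.978713 ≈ 5.499e+11 m = 549.9 Gm.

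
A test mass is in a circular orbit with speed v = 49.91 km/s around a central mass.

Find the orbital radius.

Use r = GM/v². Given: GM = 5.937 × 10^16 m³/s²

Convert to SI: v = 49.91 km/s = 49910 m/s.
For a circular orbit, v² = GM / r, so r = GM / v².
r = 5.937e+16 / (49910)² m ≈ 2.383e+07 m = 2.383 × 10^7 m.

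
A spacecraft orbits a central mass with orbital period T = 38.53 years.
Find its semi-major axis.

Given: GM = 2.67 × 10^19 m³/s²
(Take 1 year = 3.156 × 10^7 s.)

Convert to SI: T = 38.53 years = 1.21601e+09 s.
Invert Kepler's third law: a = (GM · T² / (4π²))^(1/3).
Substituting T = 1.21601e+09 s and GM = 2.67e+19 m³/s²:
a = (2.67e+19 · (1.21601e+09)² / (4π²))^(1/3) m
a ≈ 1e+12 m = 1 Tm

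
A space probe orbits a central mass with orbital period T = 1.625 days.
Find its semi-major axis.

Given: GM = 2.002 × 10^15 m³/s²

Convert to SI: T = 1.625 days = 140400 s.
Invert Kepler's third law: a = (GM · T² / (4π²))^(1/3).
Substituting T = 140400 s and GM = 2.002e+15 m³/s²:
a = (2.002e+15 · (140400)² / (4π²))^(1/3) m
a ≈ 9.999e+07 m = 99.99 Mm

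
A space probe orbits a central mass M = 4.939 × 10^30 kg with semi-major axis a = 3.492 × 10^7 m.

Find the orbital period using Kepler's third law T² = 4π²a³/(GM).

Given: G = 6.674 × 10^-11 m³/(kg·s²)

GM = G · M = 6.674e-11 · 4.939e+30 = 3.29629e+20 m³/s².
Kepler's third law: T = 2π √(a³ / GM).
Substituting a = 3.492e+07 m and GM = 3.29629e+20 m³/s²:
T = 2π √((3.492e+07)³ / 3.29629e+20) s
T ≈ 71.41 s = 1.19 minutes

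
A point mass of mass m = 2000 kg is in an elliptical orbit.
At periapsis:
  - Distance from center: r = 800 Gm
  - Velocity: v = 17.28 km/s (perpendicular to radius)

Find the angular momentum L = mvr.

Convert to SI: r = 800 Gm = 8e+11 m; v = 17.28 km/s = 17280 m/s.
Since v is perpendicular to r, L = m · v · r.
L = 2000 · 17280 · 8e+11 kg·m²/s ≈ 2.765e+19 kg·m²/s.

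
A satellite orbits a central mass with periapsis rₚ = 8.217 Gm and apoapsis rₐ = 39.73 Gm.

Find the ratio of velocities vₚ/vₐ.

Convert to SI: rₚ = 8.217 Gm = 8.217e+09 m; rₐ = 39.73 Gm = 3.973e+10 m.
Conservation of angular momentum gives rₚvₚ = rₐvₐ, so vₚ/vₐ = rₐ/rₚ.
vₚ/vₐ = 3.973e+10 / 8.217e+09 ≈ 4.835.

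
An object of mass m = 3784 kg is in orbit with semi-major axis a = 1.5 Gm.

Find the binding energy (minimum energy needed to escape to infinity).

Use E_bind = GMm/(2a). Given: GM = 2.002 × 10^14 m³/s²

Convert to SI: a = 1.5 Gm = 1.5e+09 m.
Total orbital energy is E = −GMm/(2a); binding energy is E_bind = −E = GMm/(2a).
E_bind = 2.002e+14 · 3784 / (2 · 1.5e+09) J ≈ 2.525e+08 J = 252.5 MJ.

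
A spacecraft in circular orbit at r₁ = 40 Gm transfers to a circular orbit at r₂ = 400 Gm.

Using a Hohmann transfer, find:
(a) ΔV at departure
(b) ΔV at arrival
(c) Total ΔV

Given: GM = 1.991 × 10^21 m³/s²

Convert to SI: r₁ = 40 Gm = 4e+10 m; r₂ = 400 Gm = 4e+11 m.
Transfer semi-major axis: a_t = (r₁ + r₂)/2 = (4e+10 + 4e+11)/2 = 2.2e+11 m.
Circular speeds: v₁ = √(GM/r₁) = 223103 m/s, v₂ = √(GM/r₂) = 70551.4 m/s.
Transfer speeds (vis-viva v² = GM(2/r − 1/a_t)): v₁ᵗ = 300832 m/s, v₂ᵗ = 30083.2 m/s.
(a) ΔV₁ = |v₁ᵗ − v₁| ≈ 7.773e+04 m/s = 77.73 km/s.
(b) ΔV₂ = |v₂ − v₂ᵗ| ≈ 4.047e+04 m/s = 40.47 km/s.
(c) ΔV_total = ΔV₁ + ΔV₂ ≈ 1.182e+05 m/s = 118.2 km/s.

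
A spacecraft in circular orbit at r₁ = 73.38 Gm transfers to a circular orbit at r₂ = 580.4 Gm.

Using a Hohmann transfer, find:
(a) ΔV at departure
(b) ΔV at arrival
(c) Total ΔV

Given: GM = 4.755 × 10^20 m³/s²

Convert to SI: r₁ = 73.38 Gm = 7.338e+10 m; r₂ = 580.4 Gm = 5.804e+11 m.
Transfer semi-major axis: a_t = (r₁ + r₂)/2 = (7.338e+10 + 5.804e+11)/2 = 3.2689e+11 m.
Circular speeds: v₁ = √(GM/r₁) = 80498.2 m/s, v₂ = √(GM/r₂) = 28622.8 m/s.
Transfer speeds (vis-viva v² = GM(2/r − 1/a_t)): v₁ᵗ = 107263 m/s, v₂ᵗ = 13561.2 m/s.
(a) ΔV₁ = |v₁ᵗ − v₁| ≈ 2.676e+04 m/s = 26.76 km/s.
(b) ΔV₂ = |v₂ − v₂ᵗ| ≈ 1.506e+04 m/s = 15.06 km/s.
(c) ΔV_total = ΔV₁ + ΔV₂ ≈ 4.183e+04 m/s = 41.83 km/s.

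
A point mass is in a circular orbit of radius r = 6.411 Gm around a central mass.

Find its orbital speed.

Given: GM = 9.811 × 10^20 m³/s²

Convert to SI: r = 6.411 Gm = 6.411e+09 m.
For a circular orbit, gravity supplies the centripetal force, so v = √(GM / r).
v = √(9.811e+20 / 6.411e+09) m/s ≈ 3.912e+05 m/s = 391.2 km/s.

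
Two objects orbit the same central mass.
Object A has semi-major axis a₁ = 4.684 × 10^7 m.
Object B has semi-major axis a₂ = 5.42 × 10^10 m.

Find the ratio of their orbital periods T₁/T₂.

From Kepler's third law, (T₁/T₂)² = (a₁/a₂)³, so T₁/T₂ = (a₁/a₂)^(3/2).
a₁/a₂ = 4.684e+07 / 5.42e+10 = 0.000864207.
T₁/T₂ = (0.000864207)^(3/2) ≈ 2.541e-05.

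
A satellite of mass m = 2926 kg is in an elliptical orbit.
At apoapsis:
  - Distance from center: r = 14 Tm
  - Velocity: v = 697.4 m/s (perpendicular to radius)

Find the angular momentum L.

Convert to SI: r = 14 Tm = 1.4e+13 m.
Since v is perpendicular to r, L = m · v · r.
L = 2926 · 697.4 · 1.4e+13 kg·m²/s ≈ 2.857e+19 kg·m²/s.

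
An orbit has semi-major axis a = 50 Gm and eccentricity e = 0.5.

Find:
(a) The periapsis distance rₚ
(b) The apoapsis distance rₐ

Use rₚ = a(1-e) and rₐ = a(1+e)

Convert to SI: a = 50 Gm = 5e+10 m.
(a) rₚ = a(1 − e) = 5e+10 · (1 − 0.5) = 5e+10 · 0.5 ≈ 2.5e+10 m = 25 Gm.
(b) rₐ = a(1 + e) = 5e+10 · (1 + 0.5) = 5e+10 · 1.5 ≈ 7.5e+10 m = 75 Gm.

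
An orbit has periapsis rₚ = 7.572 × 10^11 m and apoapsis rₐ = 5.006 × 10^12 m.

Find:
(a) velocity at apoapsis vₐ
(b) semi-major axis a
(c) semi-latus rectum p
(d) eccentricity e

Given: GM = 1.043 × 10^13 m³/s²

(a) With a = (rₚ + rₐ)/2 = 2.8816e+12 m, vₐ = √(GM (2/rₐ − 1/a)) = √(1.043e+13 · (2/5.006e+12 − 1/2.8816e+12)) m/s ≈ 0.7399 m/s
(b) a = (rₚ + rₐ)/2 = (7.572e+11 + 5.006e+12)/2 ≈ 2.882e+12 m
(c) From a = (rₚ + rₐ)/2 = 2.8816e+12 m and e = (rₐ − rₚ)/(rₐ + rₚ) = 0.737229, p = a(1 − e²) = 2.8816e+12 · (1 − (0.737229)²) ≈ 1.315e+12 m
(d) e = (rₐ − rₚ)/(rₐ + rₚ) = (5.006e+12 − 7.572e+11)/(5.006e+12 + 7.572e+11) ≈ 0.7372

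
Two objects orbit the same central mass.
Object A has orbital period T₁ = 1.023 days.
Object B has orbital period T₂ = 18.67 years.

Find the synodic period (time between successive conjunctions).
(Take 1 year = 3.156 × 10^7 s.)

Convert to SI: T₁ = 1.023 days = 88387.2 s; T₂ = 18.67 years = 5.89225e+08 s.
T_syn = |T₁ · T₂ / (T₁ − T₂)|.
T_syn = |88387.2 · 5.89225e+08 / (88387.2 − 5.89225e+08)| s ≈ 8.84e+04 s = 1.023 days.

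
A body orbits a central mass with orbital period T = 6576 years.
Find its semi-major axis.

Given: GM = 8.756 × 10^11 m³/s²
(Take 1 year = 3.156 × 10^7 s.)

Convert to SI: T = 6576 years = 2.07539e+11 s.
Invert Kepler's third law: a = (GM · T² / (4π²))^(1/3).
Substituting T = 2.07539e+11 s and GM = 8.756e+11 m³/s²:
a = (8.756e+11 · (2.07539e+11)² / (4π²))^(1/3) m
a ≈ 9.849e+10 m = 98.49 Gm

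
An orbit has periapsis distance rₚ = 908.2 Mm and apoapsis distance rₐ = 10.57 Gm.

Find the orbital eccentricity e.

Convert to SI: rₚ = 908.2 Mm = 9.082e+08 m; rₐ = 10.57 Gm = 1.057e+10 m.
e = (rₐ − rₚ) / (rₐ + rₚ).
e = (1.057e+10 − 9.082e+08) / (1.057e+10 + 9.082e+08) = 9.6618e+09 / 1.14782e+10 ≈ 0.8418.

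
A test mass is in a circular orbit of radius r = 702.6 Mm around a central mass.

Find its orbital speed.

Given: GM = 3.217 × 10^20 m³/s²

Convert to SI: r = 702.6 Mm = 7.026e+08 m.
For a circular orbit, gravity supplies the centripetal force, so v = √(GM / r).
v = √(3.217e+20 / 7.026e+08) m/s ≈ 6.767e+05 m/s = 676.7 km/s.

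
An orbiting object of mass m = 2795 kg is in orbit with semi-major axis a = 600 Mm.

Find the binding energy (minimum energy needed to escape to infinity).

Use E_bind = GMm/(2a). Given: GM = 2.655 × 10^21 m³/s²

Convert to SI: a = 600 Mm = 6e+08 m.
Total orbital energy is E = −GMm/(2a); binding energy is E_bind = −E = GMm/(2a).
E_bind = 2.655e+21 · 2795 / (2 · 6e+08) J ≈ 6.184e+15 J = 6.184 PJ.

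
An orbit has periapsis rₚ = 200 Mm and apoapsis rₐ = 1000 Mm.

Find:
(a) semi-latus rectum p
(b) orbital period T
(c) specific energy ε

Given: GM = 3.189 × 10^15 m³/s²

Convert to SI: rₚ = 200 Mm = 2e+08 m; rₐ = 1000 Mm = 1e+09 m.
(a) From a = (rₚ + rₐ)/2 = 6e+08 m and e = (rₐ − rₚ)/(rₐ + rₚ) = 0.666667, p = a(1 − e²) = 6e+08 · (1 − (0.666667)²) ≈ 3.333e+08 m
(b) With a = (rₚ + rₐ)/2 = 6e+08 m, T = 2π √(a³/GM) = 2π √((6e+08)³/3.189e+15) s ≈ 1.635e+06 s
(c) With a = (rₚ + rₐ)/2 = 6e+08 m, ε = −GM/(2a) = −3.189e+15/(2 · 6e+08) J/kg ≈ -2.658e+06 J/kg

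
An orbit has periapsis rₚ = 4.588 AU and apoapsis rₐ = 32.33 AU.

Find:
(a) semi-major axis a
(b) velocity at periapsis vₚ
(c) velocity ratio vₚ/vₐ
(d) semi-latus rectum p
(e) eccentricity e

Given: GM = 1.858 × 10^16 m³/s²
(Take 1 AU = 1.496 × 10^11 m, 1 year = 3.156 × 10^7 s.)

Convert to SI: rₚ = 4.588 AU = 6.86365e+11 m; rₐ = 32.33 AU = 4.83657e+12 m.
(a) a = (rₚ + rₐ)/2 = (6.86365e+11 + 4.83657e+12)/2 ≈ 2.761e+12 m
(b) With a = (rₚ + rₐ)/2 = 2.76147e+12 m, vₚ = √(GM (2/rₚ − 1/a)) = √(1.858e+16 · (2/6.86365e+11 − 1/2.76147e+12)) m/s ≈ 217.7 m/s
(c) Conservation of angular momentum (rₚvₚ = rₐvₐ) gives vₚ/vₐ = rₐ/rₚ = 4.83657e+12/6.86365e+11 ≈ 7.047
(d) From a = (rₚ + rₐ)/2 = 2.76147e+12 m and e = (rₐ − rₚ)/(rₐ + rₚ) = 0.751449, p = a(1 − e²) = 2.76147e+12 · (1 − (0.751449)²) ≈ 1.202e+12 m
(e) e = (rₐ − rₚ)/(rₐ + rₚ) = (4.83657e+12 − 6.86365e+11)/(4.83657e+12 + 6.86365e+11) ≈ 0.7514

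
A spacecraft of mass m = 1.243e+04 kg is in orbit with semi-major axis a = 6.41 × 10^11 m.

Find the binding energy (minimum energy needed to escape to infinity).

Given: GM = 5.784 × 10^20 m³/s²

Total orbital energy is E = −GMm/(2a); binding energy is E_bind = −E = GMm/(2a).
E_bind = 5.784e+20 · 1.243e+04 / (2 · 6.41e+11) J ≈ 5.608e+12 J = 5.608 TJ.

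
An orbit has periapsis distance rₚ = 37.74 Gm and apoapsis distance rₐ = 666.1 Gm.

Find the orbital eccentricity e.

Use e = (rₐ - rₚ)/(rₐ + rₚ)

Convert to SI: rₚ = 37.74 Gm = 3.774e+10 m; rₐ = 666.1 Gm = 6.661e+11 m.
e = (rₐ − rₚ) / (rₐ + rₚ).
e = (6.661e+11 − 3.774e+10) / (6.661e+11 + 3.774e+10) = 6.2836e+11 / 7.0384e+11 ≈ 0.8928.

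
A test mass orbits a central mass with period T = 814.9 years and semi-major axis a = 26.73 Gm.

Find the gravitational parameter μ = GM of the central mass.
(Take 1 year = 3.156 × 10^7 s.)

Convert to SI: T = 814.9 years = 2.57182e+10 s; a = 26.73 Gm = 2.673e+10 m.
GM = 4π² · a³ / T².
GM = 4π² · (2.673e+10)³ / (2.57182e+10)² m³/s² ≈ 1.14e+12 m³/s² = 1.14 × 10^12 m³/s².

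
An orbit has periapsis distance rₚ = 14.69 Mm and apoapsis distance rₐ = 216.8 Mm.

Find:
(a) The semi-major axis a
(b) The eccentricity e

Convert to SI: rₚ = 14.69 Mm = 1.469e+07 m; rₐ = 216.8 Mm = 2.168e+08 m.
(a) a = (rₚ + rₐ) / 2 = (1.469e+07 + 2.168e+08) / 2 ≈ 1.157e+08 m = 115.7 Mm.
(b) e = (rₐ − rₚ) / (rₐ + rₚ) = (2.168e+08 − 1.469e+07) / (2.168e+08 + 1.469e+07) ≈ 0.8731.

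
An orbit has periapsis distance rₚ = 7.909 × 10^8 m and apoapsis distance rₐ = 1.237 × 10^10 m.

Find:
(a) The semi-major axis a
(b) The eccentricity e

(a) a = (rₚ + rₐ) / 2 = (7.909e+08 + 1.237e+10) / 2 ≈ 6.58e+09 m = 6.58 × 10^9 m.
(b) e = (rₐ − rₚ) / (rₐ + rₚ) = (1.237e+10 − 7.909e+08) / (1.237e+10 + 7.909e+08) ≈ 0.8798.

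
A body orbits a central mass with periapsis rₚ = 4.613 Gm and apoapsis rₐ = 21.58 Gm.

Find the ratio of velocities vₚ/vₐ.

Convert to SI: rₚ = 4.613 Gm = 4.613e+09 m; rₐ = 21.58 Gm = 2.158e+10 m.
Conservation of angular momentum gives rₚvₚ = rₐvₐ, so vₚ/vₐ = rₐ/rₚ.
vₚ/vₐ = 2.158e+10 / 4.613e+09 ≈ 4.678.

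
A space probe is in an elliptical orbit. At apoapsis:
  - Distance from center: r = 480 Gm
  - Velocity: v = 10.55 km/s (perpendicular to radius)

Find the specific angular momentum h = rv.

Convert to SI: r = 480 Gm = 4.8e+11 m; v = 10.55 km/s = 10550 m/s.
With v perpendicular to r, h = r · v.
h = 4.8e+11 · 10550 m²/s ≈ 5.064e+15 m²/s.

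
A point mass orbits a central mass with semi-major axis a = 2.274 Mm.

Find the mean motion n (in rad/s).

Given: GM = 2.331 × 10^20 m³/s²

Convert to SI: a = 2.274 Mm = 2.274e+06 m.
n = √(GM / a³).
n = √(2.331e+20 / (2.274e+06)³) rad/s ≈ 4.452 rad/s.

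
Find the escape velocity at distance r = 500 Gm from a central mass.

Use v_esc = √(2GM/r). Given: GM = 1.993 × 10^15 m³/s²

Convert to SI: r = 500 Gm = 5e+11 m.
Escape velocity comes from setting total energy to zero: ½v² − GM/r = 0 ⇒ v_esc = √(2GM / r).
v_esc = √(2 · 1.993e+15 / 5e+11) m/s ≈ 89.29 m/s = 89.29 m/s.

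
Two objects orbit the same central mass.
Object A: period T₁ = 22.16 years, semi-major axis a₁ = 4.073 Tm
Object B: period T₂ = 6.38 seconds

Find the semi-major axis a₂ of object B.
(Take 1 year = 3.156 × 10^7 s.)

Convert to SI: T₁ = 22.16 years = 6.9937e+08 s; a₁ = 4.073 Tm = 4.073e+12 m.
Kepler's third law: (T₁/T₂)² = (a₁/a₂)³ ⇒ a₂ = a₁ · (T₂/T₁)^(2/3).
T₂/T₁ = 6.38 / 6.9937e+08 = 9.1225e-09.
a₂ = 4.073e+12 · (9.1225e-09)^(2/3) m ≈ 1.778e+07 m = 17.78 Mm.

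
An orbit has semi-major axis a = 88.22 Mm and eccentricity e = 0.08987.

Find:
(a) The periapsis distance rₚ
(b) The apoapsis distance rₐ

Convert to SI: a = 88.22 Mm = 8.822e+07 m.
(a) rₚ = a(1 − e) = 8.822e+07 · (1 − 0.08987) = 8.822e+07 · 0.91013 ≈ 8.029e+07 m = 80.29 Mm.
(b) rₐ = a(1 + e) = 8.822e+07 · (1 + 0.08987) = 8.822e+07 · 1.08987 ≈ 9.615e+07 m = 96.15 Mm.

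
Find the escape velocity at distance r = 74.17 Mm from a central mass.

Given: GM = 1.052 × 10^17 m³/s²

Convert to SI: r = 74.17 Mm = 7.417e+07 m.
Escape velocity comes from setting total energy to zero: ½v² − GM/r = 0 ⇒ v_esc = √(2GM / r).
v_esc = √(2 · 1.052e+17 / 7.417e+07) m/s ≈ 5.326e+04 m/s = 53.26 km/s.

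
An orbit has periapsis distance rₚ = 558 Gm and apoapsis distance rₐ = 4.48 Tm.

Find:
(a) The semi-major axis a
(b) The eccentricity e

Convert to SI: rₚ = 558 Gm = 5.58e+11 m; rₐ = 4.48 Tm = 4.48e+12 m.
(a) a = (rₚ + rₐ) / 2 = (5.58e+11 + 4.48e+12) / 2 ≈ 2.519e+12 m = 2.519 Tm.
(b) e = (rₐ − rₚ) / (rₐ + rₚ) = (4.48e+12 − 5.58e+11) / (4.48e+12 + 5.58e+11) ≈ 0.7785.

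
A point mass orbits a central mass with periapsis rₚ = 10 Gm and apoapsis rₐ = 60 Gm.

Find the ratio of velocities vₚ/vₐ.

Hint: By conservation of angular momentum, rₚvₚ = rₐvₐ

Convert to SI: rₚ = 10 Gm = 1e+10 m; rₐ = 60 Gm = 6e+10 m.
Conservation of angular momentum gives rₚvₚ = rₐvₐ, so vₚ/vₐ = rₐ/rₚ.
vₚ/vₐ = 6e+10 / 1e+10 ≈ 6.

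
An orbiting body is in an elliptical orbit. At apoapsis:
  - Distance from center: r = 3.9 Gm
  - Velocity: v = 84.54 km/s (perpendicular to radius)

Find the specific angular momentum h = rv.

Convert to SI: r = 3.9 Gm = 3.9e+09 m; v = 84.54 km/s = 84540 m/s.
With v perpendicular to r, h = r · v.
h = 3.9e+09 · 84540 m²/s ≈ 3.297e+14 m²/s.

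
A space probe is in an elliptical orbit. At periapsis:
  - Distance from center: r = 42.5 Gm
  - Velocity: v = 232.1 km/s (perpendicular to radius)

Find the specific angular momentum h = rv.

Convert to SI: r = 42.5 Gm = 4.25e+10 m; v = 232.1 km/s = 232100 m/s.
With v perpendicular to r, h = r · v.
h = 4.25e+10 · 232100 m²/s ≈ 9.864e+15 m²/s.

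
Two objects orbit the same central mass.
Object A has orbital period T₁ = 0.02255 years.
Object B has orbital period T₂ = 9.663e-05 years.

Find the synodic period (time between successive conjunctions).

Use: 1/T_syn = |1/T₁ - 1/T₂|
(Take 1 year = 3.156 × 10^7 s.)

Convert to SI: T₁ = 0.02255 years = 711678 s; T₂ = 9.663e-05 years = 3049.64 s.
T_syn = |T₁ · T₂ / (T₁ − T₂)|.
T_syn = |711678 · 3049.64 / (711678 − 3049.64)| s ≈ 3063 s = 9.705e-05 years.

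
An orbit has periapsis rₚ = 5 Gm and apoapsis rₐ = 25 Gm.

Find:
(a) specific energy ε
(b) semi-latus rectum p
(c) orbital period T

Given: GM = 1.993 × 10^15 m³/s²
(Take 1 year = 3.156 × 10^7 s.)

Convert to SI: rₚ = 5 Gm = 5e+09 m; rₐ = 25 Gm = 2.5e+10 m.
(a) With a = (rₚ + rₐ)/2 = 1.5e+10 m, ε = −GM/(2a) = −1.993e+15/(2 · 1.5e+10) J/kg ≈ -6.643e+04 J/kg
(b) From a = (rₚ + rₐ)/2 = 1.5e+10 m and e = (rₐ − rₚ)/(rₐ + rₚ) = 0.666667, p = a(1 − e²) = 1.5e+10 · (1 − (0.666667)²) ≈ 8.333e+09 m
(c) With a = (rₚ + rₐ)/2 = 1.5e+10 m, T = 2π √(a³/GM) = 2π √((1.5e+10)³/1.993e+15) s ≈ 2.586e+08 s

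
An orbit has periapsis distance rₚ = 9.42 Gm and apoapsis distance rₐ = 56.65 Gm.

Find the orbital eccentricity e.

Convert to SI: rₚ = 9.42 Gm = 9.42e+09 m; rₐ = 56.65 Gm = 5.665e+10 m.
e = (rₐ − rₚ) / (rₐ + rₚ).
e = (5.665e+10 − 9.42e+09) / (5.665e+10 + 9.42e+09) = 4.723e+10 / 6.607e+10 ≈ 0.7148.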